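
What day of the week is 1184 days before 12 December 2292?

Sunday

First find the weekday of Dec 12, 2292. Doomsday rule: the anchor day for the 2200s is Friday. For year 92: 92÷12 = 7 r 8, and 8÷4 = 2, so 7+8+2 = 17.
Friday + 17 ≡ Monday — that's 2292's doomsday.
In December the doomsday date is Dec 12.
Dec 12 is the doomsday itself: Monday.
1184 mod 7 = 1, so 1184 days before a Monday is Monday − 1 = Sunday.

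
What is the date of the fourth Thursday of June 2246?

June 1, 2246 is a Monday.
The first Thursday is therefore June 4 (3 days later).
The fourth Thursday is 4 + 3×7 = June 25.

June 25, 2246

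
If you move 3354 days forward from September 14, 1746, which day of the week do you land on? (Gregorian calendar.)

Thursday

Sep 14, 1746 is a Wednesday.
3354 mod 7 = 1, so 3354 days after a Wednesday is Wednesday + 1 = Thursday.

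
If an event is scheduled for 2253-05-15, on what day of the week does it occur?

Sunday

Doomsday rule: the anchor day for the 2200s is Friday. For year 53: 53÷12 = 4 r 5, and 5÷4 = 1, so 4+5+1 = 10.
Friday + 10 ≡ Monday — that's 2253's doomsday.
In May the doomsday date is May 9.
May 15 is 6 days after May 9; 6 mod 7 = 6, so Monday + 6 = Sunday.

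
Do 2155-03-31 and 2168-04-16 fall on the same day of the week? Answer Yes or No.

From Mar 31, 2155 to Apr 16, 2168 is 4765 days.
4765 mod 7 = 5, so they are different weekdays.
(Mar 31, 2155 is a Monday; Apr 16, 2168 is a Saturday.)

No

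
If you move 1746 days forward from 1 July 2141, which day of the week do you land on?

First find the weekday of Jul 1, 2141. Doomsday rule: the anchor day for the 2100s is Sunday. For year 41: 41÷12 = 3 r 5, and 5÷4 = 1, so 3+5+1 = 9.
Sunday + 9 ≡ Tuesday — that's 2141's doomsday.
In July the doomsday date is Jul 11.
Jul 1 is 10 days before Jul 11; 10 mod 7 = 3, so Tuesday − 3 = Saturday.
1746 mod 7 = 3, so 1746 days after a Saturday is Saturday + 3 = Tuesday.

Tuesday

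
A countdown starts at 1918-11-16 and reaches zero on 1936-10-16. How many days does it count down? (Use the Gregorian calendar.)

6544

Nov 16, 1918 → Nov 16, 1919: 365 days.
Nov 16, 1919 → Nov 16, 1920: 366 days (Feb 29, 1920 is in that span).
Nov 16, 1920 → Nov 16, 1921: 365 days.
Nov 16, 1921 → Nov 16, 1922: 365 days.
Nov 16, 1922 → Nov 16, 1923: 365 days.
Nov 16, 1923 → Nov 16, 1924: 366 days (Feb 29, 1924 is in that span).
Nov 16, 1924 → Nov 16, 1925: 365 days.
Nov 16, 1925 → Nov 16, 1926: 365 days.
Nov 16, 1926 → Nov 16, 1927: 365 days.
Nov 16, 1927 → Nov 16, 1928: 366 days (Feb 29, 1928 is in that span).
Nov 16, 1928 → Nov 16, 1929: 365 days.
Nov 16, 1929 → Nov 16, 1930: 365 days.
Nov 16, 1930 → Nov 16, 1931: 365 days.
Nov 16, 1931 → Nov 16, 1932: 366 days (Feb 29, 1932 is in that span).
Nov 16, 1932 → Nov 16, 1933: 365 days.
Nov 16, 1933 → Nov 16, 1934: 365 days.
Nov 16, 1934 → Nov 16, 1935: 365 days.
Nov 16, 1935 → Dec 16, 1935: 30 days (November has 30).
Dec 16, 1935 → Jan 16, 1936: 31 days (December has 31).
Jan 16, 1936 → Feb 16, 1936: 31 days (January has 31).
Feb 16, 1936 → Mar 16, 1936: 29 days (February has 29).
Mar 16, 1936 → Apr 16, 1936: 31 days (March has 31).
Apr 16, 1936 → May 16, 1936: 30 days (April has 30).
May 16, 1936 → Jun 16, 1936: 31 days (May has 31).
Jun 16, 1936 → Jul 16, 1936: 30 days (June has 30).
Jul 16, 1936 → Aug 16, 1936: 31 days (July has 31).
Aug 16, 1936 → Sep 16, 1936: 31 days (August has 31).
Sep 16, 1936 → Oct 16, 1936: 30 days.
Total: 6544 days.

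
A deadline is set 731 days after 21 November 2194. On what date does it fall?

+365 (one year) → Nov 21, 2195 (366 left).
Nov has 30 days: +10 → Dec 1, 2195 (356 left).
Dec has 31 days: +31 → Jan 1, 2196 (325 left).
Jan has 31 days: +31 → Feb 1, 2196 (294 left).
Feb has 29 days: +29 → Mar 1, 2196 (265 left).
Mar has 31 days: +31 → Apr 1, 2196 (234 left).
Apr has 30 days: +30 → May 1, 2196 (204 left).
May has 31 days: +31 → Jun 1, 2196 (173 left).
Jun has 30 days: +30 → Jul 1, 2196 (143 left).
Jul has 31 days: +31 → Aug 1, 2196 (112 left).
Aug has 31 days: +31 → Sep 1, 2196 (81 left).
Sep has 30 days: +30 → Oct 1, 2196 (51 left).
Oct has 31 days: +31 → Nov 1, 2196 (20 left).
+20 → Nov 21, 2196.

November 21, 2196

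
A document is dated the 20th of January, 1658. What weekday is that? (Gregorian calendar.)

Doomsday rule: the anchor day for the 1600s is Tuesday. For year 58: 58÷12 = 4 r 10, and 10÷4 = 2, so 4+10+2 = 16.
Tuesday + 16 ≡ Thursday — that's 1658's doomsday.
In January the doomsday date is Jan 3 (1658 is not a leap year).
Jan 20 is 17 days after Jan 3; 17 mod 7 = 3, so Thursday + 3 = Sunday.

Sunday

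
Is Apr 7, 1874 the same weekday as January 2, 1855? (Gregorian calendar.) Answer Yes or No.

Yes

From Jan 2, 1855 to Apr 7, 1874 is 7035 days.
7035 mod 7 = 0, so they are the same weekday.
(Jan 2, 1855 is a Tuesday; Apr 7, 1874 is a Tuesday.)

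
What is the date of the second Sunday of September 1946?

September 8, 1946

September 1, 1946 is a Sunday.
The first Sunday is therefore September 1 (same day).
The second Sunday is 1 + 1×7 = September 8.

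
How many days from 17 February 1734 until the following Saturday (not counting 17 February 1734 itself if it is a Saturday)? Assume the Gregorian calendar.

3

Feb 17, 1734 is a Wednesday.
From Wednesday to the next Saturday is 3 days.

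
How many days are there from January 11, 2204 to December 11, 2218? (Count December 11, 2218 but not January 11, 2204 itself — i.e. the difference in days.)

Jan 11, 2204 → Jan 11, 2205: 366 days (Feb 29, 2204 is in that span).
Jan 11, 2205 → Jan 11, 2206: 365 days.
Jan 11, 2206 → Jan 11, 2207: 365 days.
Jan 11, 2207 → Jan 11, 2208: 365 days.
Jan 11, 2208 → Jan 11, 2209: 366 days (Feb 29, 2208 is in that span).
Jan 11, 2209 → Jan 11, 2210: 365 days.
Jan 11, 2210 → Jan 11, 2211: 365 days.
Jan 11, 2211 → Jan 11, 2212: 365 days.
Jan 11, 2212 → Jan 11, 2213: 366 days (Feb 29, 2212 is in that span).
Jan 11, 2213 → Jan 11, 2214: 365 days.
Jan 11, 2214 → Jan 11, 2215: 365 days.
Jan 11, 2215 → Jan 11, 2216: 365 days.
Jan 11, 2216 → Jan 11, 2217: 366 days (Feb 29, 2216 is in that span).
Jan 11, 2217 → Jan 11, 2218: 365 days.
Jan 11, 2218 → Feb 11, 2218: 31 days (January has 31).
Feb 11, 2218 → Mar 11, 2218: 28 days (February has 28).
Mar 11, 2218 → Apr 11, 2218: 31 days (March has 31).
Apr 11, 2218 → May 11, 2218: 30 days (April has 30).
May 11, 2218 → Jun 11, 2218: 31 days (May has 31).
Jun 11, 2218 → Jul 11, 2218: 30 days (June has 30).
Jul 11, 2218 → Aug 11, 2218: 31 days (July has 31).
Aug 11, 2218 → Sep 11, 2218: 31 days (August has 31).
Sep 11, 2218 → Oct 11, 2218: 30 days (September has 30).
Oct 11, 2218 → Nov 11, 2218: 31 days (October has 31).
Nov 11, 2218 → Dec 11, 2218: 30 days.
Total: 5448 days.

5448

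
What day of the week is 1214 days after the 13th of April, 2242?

Saturday

Apr 13, 2242 is a Wednesday.
1214 mod 7 = 3, so 1214 days after a Wednesday is Wednesday + 3 = Saturday.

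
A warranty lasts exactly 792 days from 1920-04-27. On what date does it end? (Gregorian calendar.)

June 28, 1922

+365 (one year) → Apr 27, 1921 (427 left).
+365 (one year) → Apr 27, 1922 (62 left).
Apr has 30 days: +4 → May 1, 1922 (58 left).
May has 31 days: +31 → Jun 1, 1922 (27 left).
+27 → Jun 28, 1922.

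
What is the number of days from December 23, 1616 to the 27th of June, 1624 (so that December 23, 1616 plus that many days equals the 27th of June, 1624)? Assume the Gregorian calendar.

2743

Dec 23, 1616 → Dec 23, 1617: 365 days.
Dec 23, 1617 → Dec 23, 1618: 365 days.
Dec 23, 1618 → Dec 23, 1619: 365 days.
Dec 23, 1619 → Dec 23, 1620: 366 days (Feb 29, 1620 is in that span).
Dec 23, 1620 → Dec 23, 1621: 365 days.
Dec 23, 1621 → Dec 23, 1622: 365 days.
Dec 23, 1622 → Dec 23, 1623: 365 days.
Dec 23, 1623 → Jan 23, 1624: 31 days (December has 31).
Jan 23, 1624 → Feb 23, 1624: 31 days (January has 31).
Feb 23, 1624 → Mar 23, 1624: 29 days (February has 29).
Mar 23, 1624 → Apr 23, 1624: 31 days (March has 31).
Apr 23, 1624 → May 23, 1624: 30 days (April has 30).
May 23, 1624 → Jun 23, 1624: 31 days (May has 31).
Jun 23, 1624 → Jun 27, 1624: 4 days.
Total: 2743 days.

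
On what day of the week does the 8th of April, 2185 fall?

Doomsday rule: the anchor day for the 2100s is Sunday. For year 85: 85÷12 = 7 r 1, and 1÷4 = 0, so 7+1+0 = 8.
Sunday + 8 ≡ Monday — that's 2185's doomsday.
In April the doomsday date is Apr 4.
Apr 8 is 4 days after Apr 4; 4 mod 7 = 4, so Monday + 4 = Friday.

Friday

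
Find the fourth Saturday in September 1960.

September 1, 1960 is a Thursday.
The first Saturday is therefore September 3 (2 days later).
The fourth Saturday is 3 + 3×7 = September 24.

September 24, 1960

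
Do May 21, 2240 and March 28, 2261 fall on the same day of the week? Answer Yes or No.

Yes

From May 21, 2240 to Mar 28, 2261 is 7616 days.
7616 mod 7 = 0, so they are the same weekday.
(May 21, 2240 is a Thursday; Mar 28, 2261 is a Thursday.)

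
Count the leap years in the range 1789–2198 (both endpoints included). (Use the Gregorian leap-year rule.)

Multiples of 4 in [1789,2198]: 102.
Of those, multiples of 100: 4 (not leap unless ÷400).
Multiples of 400: 1.
Leap years = 102 − 4 + 1 = 99.

99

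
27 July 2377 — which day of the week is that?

Wednesday

Doomsday rule: the anchor day for the 2300s is Wednesday. For year 77: 77÷12 = 6 r 5, and 5÷4 = 1, so 6+5+1 = 12.
Wednesday + 12 ≡ Monday — that's 2377's doomsday.
In July the doomsday date is Jul 11.
Jul 27 is 16 days after Jul 11; 16 mod 7 = 2, so Monday + 2 = Wednesday.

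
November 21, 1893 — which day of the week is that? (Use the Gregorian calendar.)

January 1, 1893 is a Sunday.
Jan 1, 1893 → Feb 1, 1893: 31 days (January has 31).
Feb 1, 1893 → Mar 1, 1893: 28 days (February has 28).
Mar 1, 1893 → Apr 1, 1893: 31 days (March has 31).
Apr 1, 1893 → May 1, 1893: 30 days (April has 30).
May 1, 1893 → Jun 1, 1893: 31 days (May has 31).
Jun 1, 1893 → Jul 1, 1893: 30 days (June has 30).
Jul 1, 1893 → Aug 1, 1893: 31 days (July has 31).
Aug 1, 1893 → Sep 1, 1893: 31 days (August has 31).
Sep 1, 1893 → Oct 1, 1893: 30 days (September has 30).
Oct 1, 1893 → Nov 1, 1893: 31 days (October has 31).
Nov 1, 1893 → Nov 21, 1893: 20 days.
Total: 324 days.
324 mod 7 = 2, so Sunday + 2 = Tuesday.

Tuesday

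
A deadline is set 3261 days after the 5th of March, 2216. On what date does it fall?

February 7, 2225

+365 (one year) → Mar 5, 2217 (2896 left).
+365 (one year) → Mar 5, 2218 (2531 left).
+365 (one year) → Mar 5, 2219 (2166 left).
+366 (one year; includes Feb 29, 2220) → Mar 5, 2220 (1800 left).
+365 (one year) → Mar 5, 2221 (1435 left).
+365 (one year) → Mar 5, 2222 (1070 left).
+365 (one year) → Mar 5, 2223 (705 left).
+366 (one year; includes Feb 29, 2224) → Mar 5, 2224 (339 left).
Mar has 31 days: +27 → Apr 1, 2224 (312 left).
Apr has 30 days: +30 → May 1, 2224 (282 left).
May has 31 days: +31 → Jun 1, 2224 (251 left).
Jun has 30 days: +30 → Jul 1, 2224 (221 left).
Jul has 31 days: +31 → Aug 1, 2224 (190 left).
Aug has 31 days: +31 → Sep 1, 2224 (159 left).
Sep has 30 days: +30 → Oct 1, 2224 (129 left).
Oct has 31 days: +31 → Nov 1, 2224 (98 left).
Nov has 30 days: +30 → Dec 1, 2224 (68 left).
Dec has 31 days: +31 → Jan 1, 2225 (37 left).
Jan has 31 days: +31 → Feb 1, 2225 (6 left).
+6 → Feb 7, 2225.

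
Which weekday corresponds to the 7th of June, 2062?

January 1, 2062 is a Sunday.
Jan 1, 2062 → Feb 1, 2062: 31 days (January has 31).
Feb 1, 2062 → Mar 1, 2062: 28 days (February has 28).
Mar 1, 2062 → Apr 1, 2062: 31 days (March has 31).
Apr 1, 2062 → May 1, 2062: 30 days (April has 30).
May 1, 2062 → Jun 1, 2062: 31 days (May has 31).
Jun 1, 2062 → Jun 7, 2062: 6 days.
Total: 157 days.
157 mod 7 = 3, so Sunday + 3 = Wednesday.

Wednesday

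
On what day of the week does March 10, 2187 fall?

Saturday

Doomsday rule: the anchor day for the 2100s is Sunday. For year 87: 87÷12 = 7 r 3, and 3÷4 = 0, so 7+3+0 = 10.
Sunday + 10 ≡ Wednesday — that's 2187's doomsday.
In March the doomsday date is Mar 14.
Mar 10 is 4 days before Mar 14; 4 mod 7 = 4, so Wednesday − 4 = Saturday.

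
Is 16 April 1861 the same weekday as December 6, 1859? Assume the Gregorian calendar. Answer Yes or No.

Yes

From Dec 6, 1859 to Apr 16, 1861 is 497 days.
497 mod 7 = 0, so they are the same weekday.
(Dec 6, 1859 is a Tuesday; Apr 16, 1861 is a Tuesday.)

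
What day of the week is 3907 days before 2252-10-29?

First find the weekday of Oct 29, 2252. Doomsday rule: the anchor day for the 2200s is Friday. For year 52: 52÷12 = 4 r 4, and 4÷4 = 1, so 4+4+1 = 9.
Friday + 9 ≡ Sunday — that's 2252's doomsday.
In October the doomsday date is Oct 10.
Oct 29 is 19 days after Oct 10; 19 mod 7 = 5, so Sunday + 5 = Friday.
3907 mod 7 = 1, so 3907 days before a Friday is Friday − 1 = Thursday.

Thursday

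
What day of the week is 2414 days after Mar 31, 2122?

Mar 31, 2122 is a Tuesday.
2414 mod 7 = 6, so 2414 days after a Tuesday is Tuesday + 6 = Monday.

Monday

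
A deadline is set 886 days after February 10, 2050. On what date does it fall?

+365 (one year) → Feb 10, 2051 (521 left).
+365 (one year) → Feb 10, 2052 (156 left).
Feb has 29 days: +20 → Mar 1, 2052 (136 left).
Mar has 31 days: +31 → Apr 1, 2052 (105 left).
Apr has 30 days: +30 → May 1, 2052 (75 left).
May has 31 days: +31 → Jun 1, 2052 (44 left).
Jun has 30 days: +30 → Jul 1, 2052 (14 left).
+14 → Jul 15, 2052.

July 15, 2052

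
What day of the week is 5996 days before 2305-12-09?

Tuesday

First find the weekday of Dec 9, 2305. Doomsday rule: the anchor day for the 2300s is Wednesday. For year 05: 5÷12 = 0 r 5, and 5÷4 = 1, so 0+5+1 = 6.
Wednesday + 6 ≡ Tuesday — that's 2305's doomsday.
In December the doomsday date is Dec 12.
Dec 9 is 3 days before Dec 12; 3 mod 7 = 3, so Tuesday − 3 = Saturday.
5996 mod 7 = 4, so 5996 days before a Saturday is Saturday − 4 = Tuesday.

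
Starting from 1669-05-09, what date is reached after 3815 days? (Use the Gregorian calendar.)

+365 (one year) → May 9, 1670 (3450 left).
+365 (one year) → May 9, 1671 (3085 left).
+366 (one year; includes Feb 29, 1672) → May 9, 1672 (2719 left).
+365 (one year) → May 9, 1673 (2354 left).
+365 (one year) → May 9, 1674 (1989 left).
+365 (one year) → May 9, 1675 (1624 left).
+366 (one year; includes Feb 29, 1676) → May 9, 1676 (1258 left).
+365 (one year) → May 9, 1677 (893 left).
+365 (one year) → May 9, 1678 (528 left).
+365 (one year) → May 9, 1679 (163 left).
May has 31 days: +23 → Jun 1, 1679 (140 left).
Jun has 30 days: +30 → Jul 1, 1679 (110 left).
Jul has 31 days: +31 → Aug 1, 1679 (79 left).
Aug has 31 days: +31 → Sep 1, 1679 (48 left).
Sep has 30 days: +30 → Oct 1, 1679 (18 left).
+18 → Oct 19, 1679.

October 19, 1679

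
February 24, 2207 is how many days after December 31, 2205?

Dec 31, 2205 → Dec 31, 2206: 365 days.
Dec 31, 2206 → Jan 31, 2207: 31 days (December has 31).
Jan 31, 2207 → Feb 24, 2207: 24 days.
Total: 420 days.

420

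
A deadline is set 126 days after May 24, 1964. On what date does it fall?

September 27, 1964

May has 31 days: +8 → Jun 1, 1964 (118 left).
Jun has 30 days: +30 → Jul 1, 1964 (88 left).
Jul has 31 days: +31 → Aug 1, 1964 (57 left).
Aug has 31 days: +31 → Sep 1, 1964 (26 left).
+26 → Sep 27, 1964.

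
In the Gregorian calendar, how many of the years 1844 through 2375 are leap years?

Multiples of 4 in [1844,2375]: 133.
Of those, multiples of 100: 5 (not leap unless ÷400).
Multiples of 400: 1.
Leap years = 133 − 5 + 1 = 129.

129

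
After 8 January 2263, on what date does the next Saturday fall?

Jan 8, 2263 is a Thursday.
From Thursday to the next Saturday is 2 days.
Jan 8, 2263 + 2 = Jan 10, 2263.

January 10, 2263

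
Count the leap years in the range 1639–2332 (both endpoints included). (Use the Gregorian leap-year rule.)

Multiples of 4 in [1639,2332]: 174.
Of those, multiples of 100: 7 (not leap unless ÷400).
Multiples of 400: 1.
Leap years = 174 − 7 + 1 = 168.

168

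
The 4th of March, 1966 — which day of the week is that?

Friday

January 1, 1966 is a Saturday.
Jan 1, 1966 → Feb 1, 1966: 31 days (January has 31).
Feb 1, 1966 → Mar 1, 1966: 28 days (February has 28).
Mar 1, 1966 → Mar 4, 1966: 3 days.
Total: 62 days.
62 mod 7 = 6, so Saturday + 6 = Friday.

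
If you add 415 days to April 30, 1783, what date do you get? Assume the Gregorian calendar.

June 18, 1784

+366 (one year; includes Feb 29, 1784) → Apr 30, 1784 (49 left).
Apr has 30 days: +1 → May 1, 1784 (48 left).
May has 31 days: +31 → Jun 1, 1784 (17 left).
+17 → Jun 18, 1784.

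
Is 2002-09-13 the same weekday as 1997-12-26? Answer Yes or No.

From Dec 26, 1997 to Sep 13, 2002 is 1722 days.
1722 mod 7 = 0, so they are the same weekday.
(Dec 26, 1997 is a Friday; Sep 13, 2002 is a Friday.)

Yes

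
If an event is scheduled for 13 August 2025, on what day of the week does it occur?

Wednesday

January 1, 2025 is a Wednesday.
Jan 1, 2025 → Feb 1, 2025: 31 days (January has 31).
Feb 1, 2025 → Mar 1, 2025: 28 days (February has 28).
Mar 1, 2025 → Apr 1, 2025: 31 days (March has 31).
Apr 1, 2025 → May 1, 2025: 30 days (April has 30).
May 1, 2025 → Jun 1, 2025: 31 days (May has 31).
Jun 1, 2025 → Jul 1, 2025: 30 days (June has 30).
Jul 1, 2025 → Aug 1, 2025: 31 days (July has 31).
Aug 1, 2025 → Aug 13, 2025: 12 days.
Total: 224 days.
224 mod 7 = 0, so Wednesday + 0 = Wednesday.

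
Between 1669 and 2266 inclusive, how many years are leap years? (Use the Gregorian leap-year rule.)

Multiples of 4 in [1669,2266]: 149.
Of those, multiples of 100: 6 (not leap unless ÷400).
Multiples of 400: 1.
Leap years = 149 − 6 + 1 = 144.

144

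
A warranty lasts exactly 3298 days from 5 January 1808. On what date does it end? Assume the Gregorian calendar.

January 15, 1817

+366 (one year; includes Feb 29, 1808) → Jan 5, 1809 (2932 left).
+365 (one year) → Jan 5, 1810 (2567 left).
+365 (one year) → Jan 5, 1811 (2202 left).
+365 (one year) → Jan 5, 1812 (1837 left).
+366 (one year; includes Feb 29, 1812) → Jan 5, 1813 (1471 left).
+365 (one year) → Jan 5, 1814 (1106 left).
+365 (one year) → Jan 5, 1815 (741 left).
+365 (one year) → Jan 5, 1816 (376 left).
Jan has 31 days: +27 → Feb 1, 1816 (349 left).
Feb has 29 days: +29 → Mar 1, 1816 (320 left).
Mar has 31 days: +31 → Apr 1, 1816 (289 left).
Apr has 30 days: +30 → May 1, 1816 (259 left).
May has 31 days: +31 → Jun 1, 1816 (228 left).
Jun has 30 days: +30 → Jul 1, 1816 (198 left).
Jul has 31 days: +31 → Aug 1, 1816 (167 left).
Aug has 31 days: +31 → Sep 1, 1816 (136 left).
Sep has 30 days: +30 → Oct 1, 1816 (106 left).
Oct has 31 days: +31 → Nov 1, 1816 (75 left).
Nov has 30 days: +30 → Dec 1, 1816 (45 left).
Dec has 31 days: +31 → Jan 1, 1817 (14 left).
+14 → Jan 15, 1817.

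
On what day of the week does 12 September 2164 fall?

Wednesday

Doomsday rule: the anchor day for the 2100s is Sunday. For year 64: 64÷12 = 5 r 4, and 4÷4 = 1, so 5+4+1 = 10.
Sunday + 10 ≡ Wednesday — that's 2164's doomsday.
In September the doomsday date is Sep 5.
Sep 12 is 7 days after Sep 5; 7 mod 7 = 0, so Wednesday + 0 = Wednesday.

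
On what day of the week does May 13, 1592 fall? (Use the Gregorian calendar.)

Wednesday

Doomsday rule: the anchor day for the 1500s is Wednesday. For year 92: 92÷12 = 7 r 8, and 8÷4 = 2, so 7+8+2 = 17.
Wednesday + 17 ≡ Saturday — that's 1592's doomsday.
In May the doomsday date is May 9.
May 13 is 4 days after May 9; 4 mod 7 = 4, so Saturday + 4 = Wednesday.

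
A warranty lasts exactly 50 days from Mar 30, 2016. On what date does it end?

Mar has 31 days: +2 → Apr 1, 2016 (48 left).
Apr has 30 days: +30 → May 1, 2016 (18 left).
+18 → May 19, 2016.

May 19, 2016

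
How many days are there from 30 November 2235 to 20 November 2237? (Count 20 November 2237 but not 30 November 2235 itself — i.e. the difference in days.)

721

Nov 30, 2235 → Nov 30, 2236: 366 days (Feb 29, 2236 is in that span).
Nov 30, 2236 → Dec 30, 2236: 30 days (November has 30).
Dec 30, 2236 → Jan 30, 2237: 31 days (December has 31).
Jan 30, 2237 → Feb 28, 2237: 29 days (January has 31).
Feb 28, 2237 → Mar 28, 2237: 28 days (February has 28).
Mar 28, 2237 → Apr 28, 2237: 31 days (March has 31).
Apr 28, 2237 → May 28, 2237: 30 days (April has 30).
May 28, 2237 → Jun 28, 2237: 31 days (May has 31).
Jun 28, 2237 → Jul 28, 2237: 30 days (June has 30).
Jul 28, 2237 → Aug 28, 2237: 31 days (July has 31).
Aug 28, 2237 → Sep 28, 2237: 31 days (August has 31).
Sep 28, 2237 → Oct 28, 2237: 30 days (September has 30).
Oct 28, 2237 → Nov 20, 2237: 23 days.
Total: 721 days.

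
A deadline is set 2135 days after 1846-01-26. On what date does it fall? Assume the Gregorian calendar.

December 1, 1851

+365 (one year) → Jan 26, 1847 (1770 left).
+365 (one year) → Jan 26, 1848 (1405 left).
+366 (one year; includes Feb 29, 1848) → Jan 26, 1849 (1039 left).
+365 (one year) → Jan 26, 1850 (674 left).
+365 (one year) → Jan 26, 1851 (309 left).
Jan has 31 days: +6 → Feb 1, 1851 (303 left).
Feb has 28 days: +28 → Mar 1, 1851 (275 left).
Mar has 31 days: +31 → Apr 1, 1851 (244 left).
Apr has 30 days: +30 → May 1, 1851 (214 left).
May has 31 days: +31 → Jun 1, 1851 (183 left).
Jun has 30 days: +30 → Jul 1, 1851 (153 left).
Jul has 31 days: +31 → Aug 1, 1851 (122 left).
Aug has 31 days: +31 → Sep 1, 1851 (91 left).
Sep has 30 days: +30 → Oct 1, 1851 (61 left).
Oct has 31 days: +31 → Nov 1, 1851 (30 left).
Nov has 30 days: +30 → Dec 1, 1851 (0 left).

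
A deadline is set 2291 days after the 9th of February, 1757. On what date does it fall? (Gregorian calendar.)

+365 (one year) → Feb 9, 1758 (1926 left).
+365 (one year) → Feb 9, 1759 (1561 left).
+365 (one year) → Feb 9, 1760 (1196 left).
+366 (one year; includes Feb 29, 1760) → Feb 9, 1761 (830 left).
+365 (one year) → Feb 9, 1762 (465 left).
+365 (one year) → Feb 9, 1763 (100 left).
Feb has 28 days: +20 → Mar 1, 1763 (80 left).
Mar has 31 days: +31 → Apr 1, 1763 (49 left).
Apr has 30 days: +30 → May 1, 1763 (19 left).
+19 → May 20, 1763.

May 20, 1763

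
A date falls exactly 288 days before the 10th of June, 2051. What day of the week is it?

First find the weekday of Jun 10, 2051. Doomsday rule: the anchor day for the 2000s is Tuesday. For year 51: 51÷12 = 4 r 3, and 3÷4 = 0, so 4+3+0 = 7.
Tuesday + 7 ≡ Tuesday — that's 2051's doomsday.
In June the doomsday date is Jun 6.
Jun 10 is 4 days after Jun 6; 4 mod 7 = 4, so Tuesday + 4 = Saturday.
288 mod 7 = 1, so 288 days before a Saturday is Saturday − 1 = Friday.

Friday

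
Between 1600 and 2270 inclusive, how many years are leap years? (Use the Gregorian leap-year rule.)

163

Multiples of 4 in [1600,2270]: 168.
Of those, multiples of 100: 7 (not leap unless ÷400).
Multiples of 400: 2.
Leap years = 168 − 7 + 2 = 163.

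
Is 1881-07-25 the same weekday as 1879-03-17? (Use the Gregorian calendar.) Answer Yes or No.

From Mar 17, 1879 to Jul 25, 1881 is 861 days.
861 mod 7 = 0, so they are the same weekday.
(Mar 17, 1879 is a Monday; Jul 25, 1881 is a Monday.)

Yes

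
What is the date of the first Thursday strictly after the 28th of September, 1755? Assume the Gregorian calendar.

October 2, 1755

Sep 28, 1755 is a Sunday.
From Sunday to the next Thursday is 4 days.
Sep 28, 1755 + 4 = Oct 2, 1755.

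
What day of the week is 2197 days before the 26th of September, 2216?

Friday

First find the weekday of Sep 26, 2216. Doomsday rule: the anchor day for the 2200s is Friday. For year 16: 16÷12 = 1 r 4, and 4÷4 = 1, so 1+4+1 = 6.
Friday + 6 ≡ Thursday — that's 2216's doomsday.
In September the doomsday date is Sep 5.
Sep 26 is 21 days after Sep 5; 21 mod 7 = 0, so Thursday + 0 = Thursday.
2197 mod 7 = 6, so 2197 days before a Thursday is Thursday − 6 = Friday.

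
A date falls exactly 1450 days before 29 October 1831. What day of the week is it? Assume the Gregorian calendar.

First find the weekday of Oct 29, 1831. Doomsday rule: the anchor day for the 1800s is Friday. For year 31: 31÷12 = 2 r 7, and 7÷4 = 1, so 2+7+1 = 10.
Friday + 10 ≡ Monday — that's 1831's doomsday.
In October the doomsday date is Oct 10.
Oct 29 is 19 days after Oct 10; 19 mod 7 = 5, so Monday + 5 = Saturday.
1450 mod 7 = 1, so 1450 days before a Saturday is Saturday − 1 = Friday.

Friday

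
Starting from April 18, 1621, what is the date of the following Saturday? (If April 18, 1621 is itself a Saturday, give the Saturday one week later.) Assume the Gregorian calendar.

Apr 18, 1621 is a Sunday.
From Sunday to the next Saturday is 6 days.
Apr 18, 1621 + 6 = Apr 24, 1621.

April 24, 1621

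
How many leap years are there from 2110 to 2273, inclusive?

40

Multiples of 4 in [2110,2273]: 41.
Of those, multiples of 100: 1 (not leap unless ÷400).
Multiples of 400: 0.
Leap years = 41 − 1 + 0 = 40.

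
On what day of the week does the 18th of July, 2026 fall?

January 1, 2026 is a Thursday.
Jan 1, 2026 → Feb 1, 2026: 31 days (January has 31).
Feb 1, 2026 → Mar 1, 2026: 28 days (February has 28).
Mar 1, 2026 → Apr 1, 2026: 31 days (March has 31).
Apr 1, 2026 → May 1, 2026: 30 days (April has 30).
May 1, 2026 → Jun 1, 2026: 31 days (May has 31).
Jun 1, 2026 → Jul 1, 2026: 30 days (June has 30).
Jul 1, 2026 → Jul 18, 2026: 17 days.
Total: 198 days.
198 mod 7 = 2, so Thursday + 2 = Saturday.

Saturday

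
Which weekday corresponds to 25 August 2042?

January 1, 2042 is a Wednesday.
Jan 1, 2042 → Feb 1, 2042: 31 days (January has 31).
Feb 1, 2042 → Mar 1, 2042: 28 days (February has 28).
Mar 1, 2042 → Apr 1, 2042: 31 days (March has 31).
Apr 1, 2042 → May 1, 2042: 30 days (April has 30).
May 1, 2042 → Jun 1, 2042: 31 days (May has 31).
Jun 1, 2042 → Jul 1, 2042: 30 days (June has 30).
Jul 1, 2042 → Aug 1, 2042: 31 days (July has 31).
Aug 1, 2042 → Aug 25, 2042: 24 days.
Total: 236 days.
236 mod 7 = 5, so Wednesday + 5 = Monday.

Monday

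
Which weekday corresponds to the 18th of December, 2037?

Friday

Doomsday rule: the anchor day for the 2000s is Tuesday. For year 37: 37÷12 = 3 r 1, and 1÷4 = 0, so 3+1+0 = 4.
Tuesday + 4 ≡ Saturday — that's 2037's doomsday.
In December the doomsday date is Dec 12.
Dec 18 is 6 days after Dec 12; 6 mod 7 = 6, so Saturday + 6 = Friday.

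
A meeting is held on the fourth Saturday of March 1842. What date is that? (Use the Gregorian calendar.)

March 1, 1842 is a Tuesday.
The first Saturday is therefore March 5 (4 days later).
The fourth Saturday is 5 + 3×7 = March 26.

March 26, 1842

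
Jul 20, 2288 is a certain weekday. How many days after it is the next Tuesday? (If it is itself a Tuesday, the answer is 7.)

Jul 20, 2288 is a Friday.
From Friday to the next Tuesday is 4 days.

4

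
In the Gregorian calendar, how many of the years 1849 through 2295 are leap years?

108

Multiples of 4 in [1849,2295]: 111.
Of those, multiples of 100: 4 (not leap unless ÷400).
Multiples of 400: 1.
Leap years = 111 − 4 + 1 = 108.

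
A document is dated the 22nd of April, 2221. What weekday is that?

Doomsday rule: the anchor day for the 2200s is Friday. For year 21: 21÷12 = 1 r 9, and 9÷4 = 2, so 1+9+2 = 12.
Friday + 12 ≡ Wednesday — that's 2221's doomsday.
In April the doomsday date is Apr 4.
Apr 22 is 18 days after Apr 4; 18 mod 7 = 4, so Wednesday + 4 = Sunday.

Sunday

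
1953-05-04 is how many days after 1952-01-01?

Jan 1, 1952 → Jan 1, 1953: 366 days (Feb 29, 1952 is in that span).
Jan 1, 1953 → Feb 1, 1953: 31 days (January has 31).
Feb 1, 1953 → Mar 1, 1953: 28 days (February has 28).
Mar 1, 1953 → Apr 1, 1953: 31 days (March has 31).
Apr 1, 1953 → May 1, 1953: 30 days (April has 30).
May 1, 1953 → May 4, 1953: 3 days.
Total: 489 days.

489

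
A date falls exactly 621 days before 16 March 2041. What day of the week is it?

Monday

First find the weekday of Mar 16, 2041. Doomsday rule: the anchor day for the 2000s is Tuesday. For year 41: 41÷12 = 3 r 5, and 5÷4 = 1, so 3+5+1 = 9.
Tuesday + 9 ≡ Thursday — that's 2041's doomsday.
In March the doomsday date is Mar 14.
Mar 16 is 2 days after Mar 14; 2 mod 7 = 2, so Thursday + 2 = Saturday.
621 mod 7 = 5, so 621 days before a Saturday is Saturday − 5 = Monday.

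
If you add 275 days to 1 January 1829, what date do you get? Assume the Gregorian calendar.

Jan has 31 days: +31 → Feb 1, 1829 (244 left).
Feb has 28 days: +28 → Mar 1, 1829 (216 left).
Mar has 31 days: +31 → Apr 1, 1829 (185 left).
Apr has 30 days: +30 → May 1, 1829 (155 left).
May has 31 days: +31 → Jun 1, 1829 (124 left).
Jun has 30 days: +30 → Jul 1, 1829 (94 left).
Jul has 31 days: +31 → Aug 1, 1829 (63 left).
Aug has 31 days: +31 → Sep 1, 1829 (32 left).
Sep has 30 days: +30 → Oct 1, 1829 (2 left).
+2 → Oct 3, 1829.

October 3, 1829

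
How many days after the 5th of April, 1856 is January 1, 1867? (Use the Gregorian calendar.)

Apr 5, 1856 → Apr 5, 1857: 365 days.
Apr 5, 1857 → Apr 5, 1858: 365 days.
Apr 5, 1858 → Apr 5, 1859: 365 days.
Apr 5, 1859 → Apr 5, 1860: 366 days (Feb 29, 1860 is in that span).
Apr 5, 1860 → Apr 5, 1861: 365 days.
Apr 5, 1861 → Apr 5, 1862: 365 days.
Apr 5, 1862 → Apr 5, 1863: 365 days.
Apr 5, 1863 → Apr 5, 1864: 366 days (Feb 29, 1864 is in that span).
Apr 5, 1864 → Apr 5, 1865: 365 days.
Apr 5, 1865 → Apr 5, 1866: 365 days.
Apr 5, 1866 → May 5, 1866: 30 days (April has 30).
May 5, 1866 → Jun 5, 1866: 31 days (May has 31).
Jun 5, 1866 → Jul 5, 1866: 30 days (June has 30).
Jul 5, 1866 → Aug 5, 1866: 31 days (July has 31).
Aug 5, 1866 → Sep 5, 1866: 31 days (August has 31).
Sep 5, 1866 → Oct 5, 1866: 30 days (September has 30).
Oct 5, 1866 → Nov 5, 1866: 31 days (October has 31).
Nov 5, 1866 → Dec 5, 1866: 30 days (November has 30).
Dec 5, 1866 → Jan 1, 1867: 27 days.
Total: 3923 days.

3923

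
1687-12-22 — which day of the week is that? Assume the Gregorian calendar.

Doomsday rule: the anchor day for the 1600s is Tuesday. For year 87: 87÷12 = 7 r 3, and 3÷4 = 0, so 7+3+0 = 10.
Tuesday + 10 ≡ Friday — that's 1687's doomsday.
In December the doomsday date is Dec 12.
Dec 22 is 10 days after Dec 12; 10 mod 7 = 3, so Friday + 3 = Monday.

Monday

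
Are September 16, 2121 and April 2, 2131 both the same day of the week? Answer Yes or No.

From Sep 16, 2121 to Apr 2, 2131 is 3485 days.
3485 mod 7 = 6, so they are different weekdays.
(Sep 16, 2121 is a Tuesday; Apr 2, 2131 is a Monday.)

No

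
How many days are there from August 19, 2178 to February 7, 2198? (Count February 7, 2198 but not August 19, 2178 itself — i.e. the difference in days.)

Aug 19, 2178 → Aug 19, 2179: 365 days.
Aug 19, 2179 → Aug 19, 2180: 366 days (Feb 29, 2180 is in that span).
Aug 19, 2180 → Aug 19, 2181: 365 days.
Aug 19, 2181 → Aug 19, 2182: 365 days.
Aug 19, 2182 → Aug 19, 2183: 365 days.
Aug 19, 2183 → Aug 19, 2184: 366 days (Feb 29, 2184 is in that span).
Aug 19, 2184 → Aug 19, 2185: 365 days.
Aug 19, 2185 → Aug 19, 2186: 365 days.
Aug 19, 2186 → Aug 19, 2187: 365 days.
Aug 19, 2187 → Aug 19, 2188: 366 days (Feb 29, 2188 is in that span).
Aug 19, 2188 → Aug 19, 2189: 365 days.
Aug 19, 2189 → Aug 19, 2190: 365 days.
Aug 19, 2190 → Aug 19, 2191: 365 days.
Aug 19, 2191 → Aug 19, 2192: 366 days (Feb 29, 2192 is in that span).
Aug 19, 2192 → Aug 19, 2193: 365 days.
Aug 19, 2193 → Aug 19, 2194: 365 days.
Aug 19, 2194 → Aug 19, 2195: 365 days.
Aug 19, 2195 → Aug 19, 2196: 366 days (Feb 29, 2196 is in that span).
Aug 19, 2196 → Aug 19, 2197: 365 days.
Aug 19, 2197 → Sep 19, 2197: 31 days (August has 31).
Sep 19, 2197 → Oct 19, 2197: 30 days (September has 30).
Oct 19, 2197 → Nov 19, 2197: 31 days (October has 31).
Nov 19, 2197 → Dec 19, 2197: 30 days (November has 30).
Dec 19, 2197 → Jan 19, 2198: 31 days (December has 31).
Jan 19, 2198 → Feb 7, 2198: 19 days.
Total: 7112 days.

7112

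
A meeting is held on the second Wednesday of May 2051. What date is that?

May 1, 2051 is a Monday.
The first Wednesday is therefore May 3 (2 days later).
The second Wednesday is 3 + 1×7 = May 10.

May 10, 2051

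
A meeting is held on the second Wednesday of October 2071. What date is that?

October 1, 2071 is a Thursday.
The first Wednesday is therefore October 7 (6 days later).
The second Wednesday is 7 + 1×7 = October 14.

October 14, 2071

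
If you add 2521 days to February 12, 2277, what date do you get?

+365 (one year) → Feb 12, 2278 (2156 left).
+365 (one year) → Feb 12, 2279 (1791 left).
+365 (one year) → Feb 12, 2280 (1426 left).
+366 (one year; includes Feb 29, 2280) → Feb 12, 2281 (1060 left).
+365 (one year) → Feb 12, 2282 (695 left).
+365 (one year) → Feb 12, 2283 (330 left).
Feb has 28 days: +17 → Mar 1, 2283 (313 left).
Mar has 31 days: +31 → Apr 1, 2283 (282 left).
Apr has 30 days: +30 → May 1, 2283 (252 left).
May has 31 days: +31 → Jun 1, 2283 (221 left).
Jun has 30 days: +30 → Jul 1, 2283 (191 left).
Jul has 31 days: +31 → Aug 1, 2283 (160 left).
Aug has 31 days: +31 → Sep 1, 2283 (129 left).
Sep has 30 days: +30 → Oct 1, 2283 (99 left).
Oct has 31 days: +31 → Nov 1, 2283 (68 left).
Nov has 30 days: +30 → Dec 1, 2283 (38 left).
Dec has 31 days: +31 → Jan 1, 2284 (7 left).
+7 → Jan 8, 2284.

January 8, 2284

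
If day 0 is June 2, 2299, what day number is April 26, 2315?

5806

Jun 2, 2299 → Jun 2, 2300: 365 days.
Jun 2, 2300 → Jun 2, 2301: 365 days.
Jun 2, 2301 → Jun 2, 2302: 365 days.
Jun 2, 2302 → Jun 2, 2303: 365 days.
Jun 2, 2303 → Jun 2, 2304: 366 days (Feb 29, 2304 is in that span).
Jun 2, 2304 → Jun 2, 2305: 365 days.
Jun 2, 2305 → Jun 2, 2306: 365 days.
Jun 2, 2306 → Jun 2, 2307: 365 days.
Jun 2, 2307 → Jun 2, 2308: 366 days (Feb 29, 2308 is in that span).
Jun 2, 2308 → Jun 2, 2309: 365 days.
Jun 2, 2309 → Jun 2, 2310: 365 days.
Jun 2, 2310 → Jun 2, 2311: 365 days.
Jun 2, 2311 → Jun 2, 2312: 366 days (Feb 29, 2312 is in that span).
Jun 2, 2312 → Jun 2, 2313: 365 days.
Jun 2, 2313 → Jun 2, 2314: 365 days.
Jun 2, 2314 → Jul 2, 2314: 30 days (June has 30).
Jul 2, 2314 → Aug 2, 2314: 31 days (July has 31).
Aug 2, 2314 → Sep 2, 2314: 31 days (August has 31).
Sep 2, 2314 → Oct 2, 2314: 30 days (September has 30).
Oct 2, 2314 → Nov 2, 2314: 31 days (October has 31).
Nov 2, 2314 → Dec 2, 2314: 30 days (November has 30).
Dec 2, 2314 → Jan 2, 2315: 31 days (December has 31).
Jan 2, 2315 → Feb 2, 2315: 31 days (January has 31).
Feb 2, 2315 → Mar 2, 2315: 28 days (February has 28).
Mar 2, 2315 → Apr 2, 2315: 31 days (March has 31).
Apr 2, 2315 → Apr 26, 2315: 24 days.
Total: 5806 days.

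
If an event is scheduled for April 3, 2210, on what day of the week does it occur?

Doomsday rule: the anchor day for the 2200s is Friday. For year 10: 10÷12 = 0 r 10, and 10÷4 = 2, so 0+10+2 = 12.
Friday + 12 ≡ Wednesday — that's 2210's doomsday.
In April the doomsday date is Apr 4.
Apr 3 is 1 day before Apr 4; 1 mod 7 = 1, so Wednesday − 1 = Tuesday.

Tuesday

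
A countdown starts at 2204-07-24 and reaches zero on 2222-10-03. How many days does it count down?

6645

Jul 24, 2204 → Jul 24, 2205: 365 days.
Jul 24, 2205 → Jul 24, 2206: 365 days.
Jul 24, 2206 → Jul 24, 2207: 365 days.
Jul 24, 2207 → Jul 24, 2208: 366 days (Feb 29, 2208 is in that span).
Jul 24, 2208 → Jul 24, 2209: 365 days.
Jul 24, 2209 → Jul 24, 2210: 365 days.
Jul 24, 2210 → Jul 24, 2211: 365 days.
Jul 24, 2211 → Jul 24, 2212: 366 days (Feb 29, 2212 is in that span).
Jul 24, 2212 → Jul 24, 2213: 365 days.
Jul 24, 2213 → Jul 24, 2214: 365 days.
Jul 24, 2214 → Jul 24, 2215: 365 days.
Jul 24, 2215 → Jul 24, 2216: 366 days (Feb 29, 2216 is in that span).
Jul 24, 2216 → Jul 24, 2217: 365 days.
Jul 24, 2217 → Jul 24, 2218: 365 days.
Jul 24, 2218 → Jul 24, 2219: 365 days.
Jul 24, 2219 → Jul 24, 2220: 366 days (Feb 29, 2220 is in that span).
Jul 24, 2220 → Jul 24, 2221: 365 days.
Jul 24, 2221 → Jul 24, 2222: 365 days.
Jul 24, 2222 → Aug 24, 2222: 31 days (July has 31).
Aug 24, 2222 → Sep 24, 2222: 31 days (August has 31).
Sep 24, 2222 → Oct 3, 2222: 9 days.
Total: 6645 days.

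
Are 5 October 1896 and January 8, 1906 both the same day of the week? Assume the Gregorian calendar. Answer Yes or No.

From Oct 5, 1896 to Jan 8, 1906 is 3381 days.
3381 mod 7 = 0, so they are the same weekday.
(Oct 5, 1896 is a Monday; Jan 8, 1906 is a Monday.)

Yes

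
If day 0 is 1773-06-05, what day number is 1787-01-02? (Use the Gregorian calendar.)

4959

Jun 5, 1773 → Jun 5, 1774: 365 days.
Jun 5, 1774 → Jun 5, 1775: 365 days.
Jun 5, 1775 → Jun 5, 1776: 366 days (Feb 29, 1776 is in that span).
Jun 5, 1776 → Jun 5, 1777: 365 days.
Jun 5, 1777 → Jun 5, 1778: 365 days.
Jun 5, 1778 → Jun 5, 1779: 365 days.
Jun 5, 1779 → Jun 5, 1780: 366 days (Feb 29, 1780 is in that span).
Jun 5, 1780 → Jun 5, 1781: 365 days.
Jun 5, 1781 → Jun 5, 1782: 365 days.
Jun 5, 1782 → Jun 5, 1783: 365 days.
Jun 5, 1783 → Jun 5, 1784: 366 days (Feb 29, 1784 is in that span).
Jun 5, 1784 → Jun 5, 1785: 365 days.
Jun 5, 1785 → Jun 5, 1786: 365 days.
Jun 5, 1786 → Jul 5, 1786: 30 days (June has 30).
Jul 5, 1786 → Aug 5, 1786: 31 days (July has 31).
Aug 5, 1786 → Sep 5, 1786: 31 days (August has 31).
Sep 5, 1786 → Oct 5, 1786: 30 days (September has 30).
Oct 5, 1786 → Nov 5, 1786: 31 days (October has 31).
Nov 5, 1786 → Dec 5, 1786: 30 days (November has 30).
Dec 5, 1786 → Jan 2, 1787: 28 days.
Total: 4959 days.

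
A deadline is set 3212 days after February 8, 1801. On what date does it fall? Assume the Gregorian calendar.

+365 (one year) → Feb 8, 1802 (2847 left).
+365 (one year) → Feb 8, 1803 (2482 left).
+365 (one year) → Feb 8, 1804 (2117 left).
+366 (one year; includes Feb 29, 1804) → Feb 8, 1805 (1751 left).
+365 (one year) → Feb 8, 1806 (1386 left).
+365 (one year) → Feb 8, 1807 (1021 left).
+365 (one year) → Feb 8, 1808 (656 left).
+366 (one year; includes Feb 29, 1808) → Feb 8, 1809 (290 left).
Feb has 28 days: +21 → Mar 1, 1809 (269 left).
Mar has 31 days: +31 → Apr 1, 1809 (238 left).
Apr has 30 days: +30 → May 1, 1809 (208 left).
May has 31 days: +31 → Jun 1, 1809 (177 left).
Jun has 30 days: +30 → Jul 1, 1809 (147 left).
Jul has 31 days: +31 → Aug 1, 1809 (116 left).
Aug has 31 days: +31 → Sep 1, 1809 (85 left).
Sep has 30 days: +30 → Oct 1, 1809 (55 left).
Oct has 31 days: +31 → Nov 1, 1809 (24 left).
+24 → Nov 25, 1809.

November 25, 1809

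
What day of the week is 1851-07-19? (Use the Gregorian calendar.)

Saturday

Doomsday rule: the anchor day for the 1800s is Friday. For year 51: 51÷12 = 4 r 3, and 3÷4 = 0, so 4+3+0 = 7.
Friday + 7 ≡ Friday — that's 1851's doomsday.
In July the doomsday date is Jul 11.
Jul 19 is 8 days after Jul 11; 8 mod 7 = 1, so Friday + 1 = Saturday.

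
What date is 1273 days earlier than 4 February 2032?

August 10, 2028

−365 (one year) → Feb 4, 2031 (908 left).
−365 (one year) → Feb 4, 2030 (543 left).
−365 (one year) → Feb 4, 2029 (178 left).
−4 → Jan 31, 2029 (end of Jan, 31 days; 174 left).
−31 → Dec 31, 2028 (end of Dec, 31 days; 143 left).
−31 → Nov 30, 2028 (end of Nov, 30 days; 112 left).
−30 → Oct 31, 2028 (end of Oct, 31 days; 82 left).
−31 → Sep 30, 2028 (end of Sep, 30 days; 51 left).
−30 → Aug 31, 2028 (end of Aug, 31 days; 21 left).
−21 → Aug 10, 2028.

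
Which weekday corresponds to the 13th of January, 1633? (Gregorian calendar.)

Doomsday rule: the anchor day for the 1600s is Tuesday. For year 33: 33÷12 = 2 r 9, and 9÷4 = 2, so 2+9+2 = 13.
Tuesday + 13 ≡ Monday — that's 1633's doomsday.
In January the doomsday date is Jan 3 (1633 is not a leap year).
Jan 13 is 10 days after Jan 3; 10 mod 7 = 3, so Monday + 3 = Thursday.

Thursday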